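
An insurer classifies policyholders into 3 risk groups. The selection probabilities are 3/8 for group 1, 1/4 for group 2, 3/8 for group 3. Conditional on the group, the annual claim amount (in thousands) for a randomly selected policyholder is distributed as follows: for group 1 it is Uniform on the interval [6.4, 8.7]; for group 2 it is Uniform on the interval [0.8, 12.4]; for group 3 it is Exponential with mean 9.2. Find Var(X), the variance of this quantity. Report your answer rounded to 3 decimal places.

Per component, 1: μ=7.55, E[X²]=57.4433; 2: μ=6.6, E[X²]=54.7733; 3: μ=9.2, E[X²]=169.28.
E[X] = 0.375·7.55 + 0.25·6.6 + 0.375·9.2 = 7.93125.
E[X²] = 0.375·57.4433 + 0.25·54.7733 + 0.375·169.28 = 98.7146.
Var(X) = E[X²] − (E[X])² = 98.7146 − 62.9047 = 35.8099.

35.810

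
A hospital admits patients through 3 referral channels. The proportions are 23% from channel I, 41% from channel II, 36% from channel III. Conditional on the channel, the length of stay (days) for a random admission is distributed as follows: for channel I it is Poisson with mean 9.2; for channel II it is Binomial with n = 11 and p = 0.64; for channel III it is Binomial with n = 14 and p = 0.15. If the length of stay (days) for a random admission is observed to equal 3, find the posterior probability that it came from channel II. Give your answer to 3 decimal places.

Likelihoods P(X=3 | ·): I: 0.013113; II: 0.0122024; III: 0.205581.
Posterior ∝ prior × likelihood. Numerator for II: 0.41·0.0122024 = 0.00500297.
Normalizing constant: 0.23·0.013113 + 0.41·0.0122024 + 0.36·0.205581 = 0.0820282.
P(II | observation) = 0.00500297 / 0.0820282 = 0.0609908.

0.061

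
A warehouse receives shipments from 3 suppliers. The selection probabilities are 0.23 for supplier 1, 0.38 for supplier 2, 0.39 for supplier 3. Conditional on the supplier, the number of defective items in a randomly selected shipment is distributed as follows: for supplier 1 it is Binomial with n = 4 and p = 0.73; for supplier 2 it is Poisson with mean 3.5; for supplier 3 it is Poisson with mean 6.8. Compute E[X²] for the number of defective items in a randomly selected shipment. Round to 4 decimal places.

28.8130

For each component E[X²] = Var + (mean)², giving 1: 9.3148; 2: 15.75; 3: 53.04.
Overall E[X²] = 0.23·9.3148 + 0.38·15.75 + 0.39·53.04 = 28.813.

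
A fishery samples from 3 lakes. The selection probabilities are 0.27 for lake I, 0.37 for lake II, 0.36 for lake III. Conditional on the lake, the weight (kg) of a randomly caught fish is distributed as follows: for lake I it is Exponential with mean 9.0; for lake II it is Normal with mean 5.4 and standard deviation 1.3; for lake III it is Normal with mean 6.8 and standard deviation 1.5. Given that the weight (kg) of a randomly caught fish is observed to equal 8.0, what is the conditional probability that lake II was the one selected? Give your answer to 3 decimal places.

0.158

Likelihoods f(8.0 | ·): I: 0.0456791; II: 0.0415315; III: 0.193128.
Posterior ∝ prior × likelihood. Numerator for II: 0.37·0.0415315 = 0.0153667.
Normalizing constant: 0.27·0.0456791 + 0.37·0.0415315 + 0.36·0.193128 = 0.097226.
P(II | observation) = 0.0153667 / 0.097226 = 0.158051.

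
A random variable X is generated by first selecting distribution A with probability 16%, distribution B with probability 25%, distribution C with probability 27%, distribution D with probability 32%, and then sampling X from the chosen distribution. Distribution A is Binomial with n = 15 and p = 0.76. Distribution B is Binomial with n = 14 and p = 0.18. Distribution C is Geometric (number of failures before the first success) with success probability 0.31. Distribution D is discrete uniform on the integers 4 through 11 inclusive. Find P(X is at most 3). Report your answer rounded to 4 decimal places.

0.4000

Conditional on each component, P(X ≤ 3): A: 7.85042e-06; B: 0.764872; C: 0.773329; D: 0.
By total probability, P(X ≤ 3) = 0.16·7.85042e-06 + 0.25·0.764872 + 0.27·0.773329 + 0.32·0 = 0.400018.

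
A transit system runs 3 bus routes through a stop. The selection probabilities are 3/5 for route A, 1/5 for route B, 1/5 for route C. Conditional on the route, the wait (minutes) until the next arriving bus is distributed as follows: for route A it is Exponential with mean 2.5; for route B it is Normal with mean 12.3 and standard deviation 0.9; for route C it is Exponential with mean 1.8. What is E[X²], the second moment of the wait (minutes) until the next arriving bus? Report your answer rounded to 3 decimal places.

For each component E[X²] = Var + (mean)², giving A: 12.5; B: 152.1; C: 6.48.
Overall E[X²] = 0.6·12.5 + 0.2·152.1 + 0.2·6.48 = 39.216.

39.216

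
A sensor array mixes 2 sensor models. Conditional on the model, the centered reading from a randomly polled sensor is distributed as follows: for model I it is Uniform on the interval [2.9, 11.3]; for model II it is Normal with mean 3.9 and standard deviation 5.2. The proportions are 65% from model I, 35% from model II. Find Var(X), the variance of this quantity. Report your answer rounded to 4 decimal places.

15.6156

Per component, I: μ=7.1, E[X²]=56.29; II: μ=3.9, E[X²]=42.25.
E[X] = 0.65·7.1 + 0.35·3.9 = 5.98.
E[X²] = 0.65·56.29 + 0.35·42.25 = 51.376.
Var(X) = E[X²] − (E[X])² = 51.376 − 35.7604 = 15.6156.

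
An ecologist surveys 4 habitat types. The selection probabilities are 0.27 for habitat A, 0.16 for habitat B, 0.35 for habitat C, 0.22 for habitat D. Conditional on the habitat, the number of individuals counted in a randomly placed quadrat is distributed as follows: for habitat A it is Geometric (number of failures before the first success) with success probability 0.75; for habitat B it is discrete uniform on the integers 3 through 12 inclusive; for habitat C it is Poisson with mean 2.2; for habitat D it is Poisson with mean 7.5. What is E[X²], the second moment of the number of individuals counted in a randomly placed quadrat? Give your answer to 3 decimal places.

26.959

For each component E[X²] = Var + (mean)², giving A: 0.555556; B: 64.5; C: 7.04; D: 63.75.
Overall E[X²] = 0.27·0.555556 + 0.16·64.5 + 0.35·7.04 + 0.22·63.75 = 26.959.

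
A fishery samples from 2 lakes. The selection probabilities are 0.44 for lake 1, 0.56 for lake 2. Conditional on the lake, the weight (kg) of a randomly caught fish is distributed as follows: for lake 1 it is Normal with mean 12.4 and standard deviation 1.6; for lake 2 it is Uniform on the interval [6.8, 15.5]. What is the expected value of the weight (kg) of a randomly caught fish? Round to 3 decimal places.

11.700

Component means — 1: 12.4; 2: 11.15.
E[X] = 0.44·12.4 + 0.56·11.15 = 11.7.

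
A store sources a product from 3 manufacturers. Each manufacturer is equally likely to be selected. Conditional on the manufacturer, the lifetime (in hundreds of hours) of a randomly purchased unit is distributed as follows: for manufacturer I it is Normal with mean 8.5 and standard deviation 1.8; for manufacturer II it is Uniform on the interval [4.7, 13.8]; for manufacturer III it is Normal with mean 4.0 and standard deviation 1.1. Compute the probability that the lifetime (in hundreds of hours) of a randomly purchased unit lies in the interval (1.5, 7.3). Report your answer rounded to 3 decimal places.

0.508

Conditional on each manufacturer, P(1.5 < X < 7.3): I: 0.252442; II: 0.285714; III: 0.987129.
By total probability, P(1.5 < X < 7.3) = 0.333333·0.252442 + 0.333333·0.285714 + 0.333333·0.987129 = 0.508428.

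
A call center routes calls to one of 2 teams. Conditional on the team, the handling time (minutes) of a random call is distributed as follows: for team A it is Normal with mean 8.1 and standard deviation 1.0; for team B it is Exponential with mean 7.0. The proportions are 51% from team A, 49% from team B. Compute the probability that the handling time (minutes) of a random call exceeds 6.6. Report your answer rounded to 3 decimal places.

Conditional on each team, P(X > 6.6): A: 0.933193; B: 0.389513.
By total probability, P(X > 6.6) = 0.51·0.933193 + 0.49·0.389513 = 0.66679.

0.667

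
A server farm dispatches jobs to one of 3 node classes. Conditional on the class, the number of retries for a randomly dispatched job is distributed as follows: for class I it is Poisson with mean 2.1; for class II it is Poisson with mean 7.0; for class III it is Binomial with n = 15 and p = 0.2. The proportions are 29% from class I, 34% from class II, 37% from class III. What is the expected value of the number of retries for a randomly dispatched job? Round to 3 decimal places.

4.099

Component means — I: 2.1; II: 7; III: 3.
E[X] = 0.29·2.1 + 0.34·7 + 0.37·3 = 4.099.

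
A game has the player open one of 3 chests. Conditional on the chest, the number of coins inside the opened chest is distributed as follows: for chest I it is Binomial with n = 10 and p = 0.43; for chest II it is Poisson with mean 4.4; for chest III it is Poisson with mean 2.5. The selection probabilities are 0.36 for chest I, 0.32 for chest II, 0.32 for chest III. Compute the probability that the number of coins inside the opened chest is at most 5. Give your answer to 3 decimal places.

Conditional on each chest, P(X ≤ 5): I: 0.779294; II: 0.719912; III: 0.957979.
By total probability, P(X ≤ 5) = 0.36·0.779294 + 0.32·0.719912 + 0.32·0.957979 = 0.817471.

0.817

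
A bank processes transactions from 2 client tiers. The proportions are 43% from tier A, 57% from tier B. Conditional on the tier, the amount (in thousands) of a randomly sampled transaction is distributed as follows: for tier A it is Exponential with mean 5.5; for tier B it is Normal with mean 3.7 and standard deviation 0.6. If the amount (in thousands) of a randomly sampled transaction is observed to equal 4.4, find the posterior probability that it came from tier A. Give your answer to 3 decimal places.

0.155

Likelihoods f(4.4 | ·): A: 0.0816962; B: 0.336664.
Posterior ∝ prior × likelihood. Numerator for A: 0.43·0.0816962 = 0.0351294.
Normalizing constant: 0.43·0.0816962 + 0.57·0.336664 = 0.227028.
P(A | observation) = 0.0351294 / 0.227028 = 0.154736.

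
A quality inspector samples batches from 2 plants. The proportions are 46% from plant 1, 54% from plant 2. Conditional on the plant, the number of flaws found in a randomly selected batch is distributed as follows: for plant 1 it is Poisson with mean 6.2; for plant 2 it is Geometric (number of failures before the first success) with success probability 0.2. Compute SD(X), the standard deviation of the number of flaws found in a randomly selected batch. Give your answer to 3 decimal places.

Per component, 1: μ=6.2, E[X²]=44.64; 2: μ=4, E[X²]=36.
E[X] = 0.46·6.2 + 0.54·4 = 5.012.
E[X²] = 0.46·44.64 + 0.54·36 = 39.9744.
Var(X) = E[X²] − (E[X])² = 39.9744 − 25.1201 = 14.8543.
SD(X) = √14.8543 = 3.85412.

3.854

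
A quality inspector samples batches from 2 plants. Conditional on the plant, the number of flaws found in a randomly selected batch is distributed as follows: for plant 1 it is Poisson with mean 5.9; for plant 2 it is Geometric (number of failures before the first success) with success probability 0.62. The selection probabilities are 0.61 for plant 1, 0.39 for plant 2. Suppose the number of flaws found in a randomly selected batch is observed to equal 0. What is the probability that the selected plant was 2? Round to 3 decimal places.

Likelihoods P(X=0 | ·): 1: 0.00273944; 2: 0.62.
Posterior ∝ prior × likelihood. Numerator for 2: 0.39·0.62 = 0.2418.
Normalizing constant: 0.61·0.00273944 + 0.39·0.62 = 0.243471.
P(2 | observation) = 0.2418 / 0.243471 = 0.993137.

0.993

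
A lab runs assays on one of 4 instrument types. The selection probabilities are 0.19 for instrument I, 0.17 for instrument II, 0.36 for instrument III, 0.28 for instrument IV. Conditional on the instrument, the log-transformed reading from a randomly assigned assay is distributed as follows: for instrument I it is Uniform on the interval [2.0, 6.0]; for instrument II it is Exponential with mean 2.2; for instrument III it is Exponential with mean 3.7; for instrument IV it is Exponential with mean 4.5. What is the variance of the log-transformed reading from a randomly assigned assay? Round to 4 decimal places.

Per component, I: μ=4, E[X²]=17.3333; II: μ=2.2, E[X²]=9.68; III: μ=3.7, E[X²]=27.38; IV: μ=4.5, E[X²]=40.5.
E[X] = 0.19·4 + 0.17·2.2 + 0.36·3.7 + 0.28·4.5 = 3.726.
E[X²] = 0.19·17.3333 + 0.17·9.68 + 0.36·27.38 + 0.28·40.5 = 26.1357.
Var(X) = E[X²] − (E[X])² = 26.1357 − 13.8831 = 12.2527.

12.2527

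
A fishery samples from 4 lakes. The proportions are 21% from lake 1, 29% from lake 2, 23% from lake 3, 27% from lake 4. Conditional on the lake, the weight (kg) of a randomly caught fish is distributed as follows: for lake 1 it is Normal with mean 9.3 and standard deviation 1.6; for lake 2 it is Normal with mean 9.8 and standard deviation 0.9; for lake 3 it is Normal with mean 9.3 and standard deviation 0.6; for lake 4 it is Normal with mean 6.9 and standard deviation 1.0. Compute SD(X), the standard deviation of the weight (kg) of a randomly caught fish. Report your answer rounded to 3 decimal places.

1.581

Per component, 1: μ=9.3, E[X²]=89.05; 2: μ=9.8, E[X²]=96.85; 3: μ=9.3, E[X²]=86.85; 4: μ=6.9, E[X²]=48.61.
E[X] = 0.21·9.3 + 0.29·9.8 + 0.23·9.3 + 0.27·6.9 = 8.797.
E[X²] = 0.21·89.05 + 0.29·96.85 + 0.23·86.85 + 0.27·48.61 = 79.8872.
Var(X) = E[X²] − (E[X])² = 79.8872 − 77.3872 = 2.49999.
SD(X) = √2.49999 = 1.58114.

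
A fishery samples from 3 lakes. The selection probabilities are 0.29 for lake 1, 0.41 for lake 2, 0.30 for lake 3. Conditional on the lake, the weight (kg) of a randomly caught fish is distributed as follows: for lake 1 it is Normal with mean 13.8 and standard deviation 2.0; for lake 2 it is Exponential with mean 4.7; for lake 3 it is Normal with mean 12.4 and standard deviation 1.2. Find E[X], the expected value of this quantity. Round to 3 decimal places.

Component means — 1: 13.8; 2: 4.7; 3: 12.4.
E[X] = 0.29·13.8 + 0.41·4.7 + 0.3·12.4 = 9.649.

9.649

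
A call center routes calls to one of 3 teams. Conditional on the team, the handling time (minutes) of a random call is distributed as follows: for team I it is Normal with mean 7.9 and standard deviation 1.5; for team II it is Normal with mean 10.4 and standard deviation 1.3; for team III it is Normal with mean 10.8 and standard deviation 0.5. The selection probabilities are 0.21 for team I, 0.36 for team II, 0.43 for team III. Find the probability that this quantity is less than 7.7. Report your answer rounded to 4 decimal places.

0.1007

Conditional on each team, P(X < 7.7): I: 0.446965; II: 0.0189043; III: 2.82316e-10.
By total probability, P(X < 7.7) = 0.21·0.446965 + 0.36·0.0189043 + 0.43·2.82316e-10 = 0.100668.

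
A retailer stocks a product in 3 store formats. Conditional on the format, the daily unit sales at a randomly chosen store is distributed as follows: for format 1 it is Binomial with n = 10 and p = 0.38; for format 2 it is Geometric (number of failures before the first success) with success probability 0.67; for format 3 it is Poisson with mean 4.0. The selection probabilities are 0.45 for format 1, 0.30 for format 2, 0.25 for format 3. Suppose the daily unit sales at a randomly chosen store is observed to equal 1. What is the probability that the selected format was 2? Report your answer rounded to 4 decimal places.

Likelihoods P(X=1 | ·): 1: 0.0514409; 2: 0.2211; 3: 0.0732626.
Posterior ∝ prior × likelihood. Numerator for 2: 0.3·0.2211 = 0.06633.
Normalizing constant: 0.45·0.0514409 + 0.3·0.2211 + 0.25·0.0732626 = 0.107794.
P(2 | observation) = 0.06633 / 0.107794 = 0.61534.

0.6153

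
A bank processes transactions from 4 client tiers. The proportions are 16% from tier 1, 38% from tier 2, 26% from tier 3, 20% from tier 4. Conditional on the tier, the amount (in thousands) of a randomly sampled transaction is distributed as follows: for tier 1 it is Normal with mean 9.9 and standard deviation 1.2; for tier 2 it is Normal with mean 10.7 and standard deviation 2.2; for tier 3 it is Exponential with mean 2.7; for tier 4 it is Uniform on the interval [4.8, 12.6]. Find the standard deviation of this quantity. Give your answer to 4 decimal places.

Per component, 1: μ=9.9, E[X²]=99.45; 2: μ=10.7, E[X²]=119.33; 3: μ=2.7, E[X²]=14.58; 4: μ=8.7, E[X²]=80.76.
E[X] = 0.16·9.9 + 0.38·10.7 + 0.26·2.7 + 0.2·8.7 = 8.092.
E[X²] = 0.16·99.45 + 0.38·119.33 + 0.26·14.58 + 0.2·80.76 = 81.2002.
Var(X) = E[X²] − (E[X])² = 81.2002 − 65.4805 = 15.7197.
SD(X) = √15.7197 = 3.96481.

3.9648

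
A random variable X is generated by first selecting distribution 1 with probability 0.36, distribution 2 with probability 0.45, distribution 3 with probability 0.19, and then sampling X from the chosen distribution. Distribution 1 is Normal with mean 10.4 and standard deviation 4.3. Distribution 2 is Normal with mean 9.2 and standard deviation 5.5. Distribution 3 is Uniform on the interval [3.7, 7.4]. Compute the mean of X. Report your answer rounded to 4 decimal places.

8.9385

Component means — 1: 10.4; 2: 9.2; 3: 5.55.
E[X] = 0.36·10.4 + 0.45·9.2 + 0.19·5.55 = 8.9385.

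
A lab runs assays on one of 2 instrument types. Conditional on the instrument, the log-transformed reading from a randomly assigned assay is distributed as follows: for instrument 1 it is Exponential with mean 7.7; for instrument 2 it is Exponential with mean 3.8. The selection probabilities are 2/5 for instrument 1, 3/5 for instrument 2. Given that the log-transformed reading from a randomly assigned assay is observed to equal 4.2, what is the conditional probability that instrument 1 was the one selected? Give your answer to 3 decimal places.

Likelihoods f(4.2 | ·): 1: 0.0752699; 2: 0.0871378.
Posterior ∝ prior × likelihood. Numerator for 1: 0.4·0.0752699 = 0.030108.
Normalizing constant: 0.4·0.0752699 + 0.6·0.0871378 = 0.0823907.
P(1 | observation) = 0.030108 / 0.0823907 = 0.365429.

0.365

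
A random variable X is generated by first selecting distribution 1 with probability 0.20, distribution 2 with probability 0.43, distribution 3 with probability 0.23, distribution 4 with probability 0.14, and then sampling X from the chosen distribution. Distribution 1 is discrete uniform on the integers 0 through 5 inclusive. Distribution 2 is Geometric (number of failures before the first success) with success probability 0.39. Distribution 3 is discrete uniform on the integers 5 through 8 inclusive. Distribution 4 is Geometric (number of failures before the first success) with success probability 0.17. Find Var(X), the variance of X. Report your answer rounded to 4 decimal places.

10.7430

Per component, 1: μ=2.5, E[X²]=9.16667; 2: μ=1.5641, E[X²]=6.45694; 3: μ=6.5, E[X²]=43.5; 4: μ=4.88235, E[X²]=52.5571.
E[X] = 0.2·2.5 + 0.43·1.5641 + 0.23·6.5 + 0.14·4.88235 = 3.35109.
E[X²] = 0.2·9.16667 + 0.43·6.45694 + 0.23·43.5 + 0.14·52.5571 = 21.9728.
Var(X) = E[X²] − (E[X])² = 21.9728 − 11.2298 = 10.743.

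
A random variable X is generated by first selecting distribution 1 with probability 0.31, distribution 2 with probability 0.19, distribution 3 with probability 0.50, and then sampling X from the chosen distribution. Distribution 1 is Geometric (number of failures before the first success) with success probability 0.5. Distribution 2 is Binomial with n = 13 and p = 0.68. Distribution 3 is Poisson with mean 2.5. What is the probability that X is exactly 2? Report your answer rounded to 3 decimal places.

Conditional on each component, P(X = 2): 1: 0.125; 2: 0.000129946; 3: 0.256516.
By total probability, P(X = 2) = 0.31·0.125 + 0.19·0.000129946 + 0.5·0.256516 = 0.167033.

0.167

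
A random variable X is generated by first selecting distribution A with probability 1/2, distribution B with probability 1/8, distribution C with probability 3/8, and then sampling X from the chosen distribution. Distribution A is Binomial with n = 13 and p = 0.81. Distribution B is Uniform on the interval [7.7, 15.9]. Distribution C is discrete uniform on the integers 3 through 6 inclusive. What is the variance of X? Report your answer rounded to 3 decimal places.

Per component, A: μ=10.53, E[X²]=112.882; B: μ=11.8, E[X²]=144.843; C: μ=4.5, E[X²]=21.5.
E[X] = 0.5·10.53 + 0.125·11.8 + 0.375·4.5 = 8.4275.
E[X²] = 0.5·112.882 + 0.125·144.843 + 0.375·21.5 = 82.6087.
Var(X) = E[X²] − (E[X])² = 82.6087 − 71.0228 = 11.586.

11.586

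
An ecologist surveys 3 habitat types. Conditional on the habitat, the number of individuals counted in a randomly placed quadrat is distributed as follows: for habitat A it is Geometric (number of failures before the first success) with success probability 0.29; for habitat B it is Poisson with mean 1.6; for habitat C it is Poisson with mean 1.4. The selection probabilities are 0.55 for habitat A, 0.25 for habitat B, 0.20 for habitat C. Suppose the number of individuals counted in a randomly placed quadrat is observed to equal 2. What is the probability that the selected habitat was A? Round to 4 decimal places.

Likelihoods P(X=2 | ·): A: 0.146189; B: 0.258428; C: 0.241665.
Posterior ∝ prior × likelihood. Numerator for A: 0.55·0.146189 = 0.080404.
Normalizing constant: 0.55·0.146189 + 0.25·0.258428 + 0.2·0.241665 = 0.193344.
P(A | observation) = 0.080404 / 0.193344 = 0.41586.

0.4159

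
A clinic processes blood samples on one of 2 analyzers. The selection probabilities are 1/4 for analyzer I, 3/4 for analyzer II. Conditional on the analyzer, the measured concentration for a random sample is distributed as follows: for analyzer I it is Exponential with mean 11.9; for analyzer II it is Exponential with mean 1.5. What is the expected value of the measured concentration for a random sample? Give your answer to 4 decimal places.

4.1000

Component means — I: 11.9; II: 1.5.
E[X] = 0.25·11.9 + 0.75·1.5 = 4.1.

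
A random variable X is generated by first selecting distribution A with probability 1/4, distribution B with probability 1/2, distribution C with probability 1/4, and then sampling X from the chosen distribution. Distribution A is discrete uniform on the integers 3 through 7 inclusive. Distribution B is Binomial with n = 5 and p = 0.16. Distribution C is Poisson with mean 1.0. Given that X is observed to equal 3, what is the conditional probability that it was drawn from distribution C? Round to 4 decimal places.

0.1921

Likelihoods P(X=3 | ·): A: 0.2; B: 0.0289014; C: 0.0613132.
Posterior ∝ prior × likelihood. Numerator for C: 0.25·0.0613132 = 0.0153283.
Normalizing constant: 0.25·0.2 + 0.5·0.0289014 + 0.25·0.0613132 = 0.079779.
P(C | observation) = 0.0153283 / 0.079779 = 0.192135.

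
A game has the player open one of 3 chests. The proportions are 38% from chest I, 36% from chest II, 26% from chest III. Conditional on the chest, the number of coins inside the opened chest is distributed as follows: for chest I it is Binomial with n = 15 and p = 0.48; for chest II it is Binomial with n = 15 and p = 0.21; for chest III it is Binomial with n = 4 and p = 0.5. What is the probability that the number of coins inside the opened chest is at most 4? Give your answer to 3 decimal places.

0.582

Conditional on each chest, P(X ≤ 4): I: 0.0798689; II: 0.80903; III: 1.
By total probability, P(X ≤ 4) = 0.38·0.0798689 + 0.36·0.80903 + 0.26·1 = 0.581601.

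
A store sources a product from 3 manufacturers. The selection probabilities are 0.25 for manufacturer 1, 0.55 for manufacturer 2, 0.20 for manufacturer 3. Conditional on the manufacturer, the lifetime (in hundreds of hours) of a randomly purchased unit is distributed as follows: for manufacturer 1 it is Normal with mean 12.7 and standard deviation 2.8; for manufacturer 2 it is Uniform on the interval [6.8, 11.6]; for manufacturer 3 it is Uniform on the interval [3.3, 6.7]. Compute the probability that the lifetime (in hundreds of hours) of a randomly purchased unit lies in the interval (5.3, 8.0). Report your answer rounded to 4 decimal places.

Conditional on each manufacturer, P(5.3 < X < 8.0): 1: 0.0425073; 2: 0.25; 3: 0.411765.
By total probability, P(5.3 < X < 8.0) = 0.25·0.0425073 + 0.55·0.25 + 0.2·0.411765 = 0.23048.

0.2305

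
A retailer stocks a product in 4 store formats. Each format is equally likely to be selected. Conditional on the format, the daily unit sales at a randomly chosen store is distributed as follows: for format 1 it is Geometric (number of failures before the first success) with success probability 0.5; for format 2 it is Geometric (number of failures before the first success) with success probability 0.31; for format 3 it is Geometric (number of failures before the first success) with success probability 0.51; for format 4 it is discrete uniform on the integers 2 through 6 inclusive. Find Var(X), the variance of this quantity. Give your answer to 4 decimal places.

Per component, 1: μ=1, E[X²]=3; 2: μ=2.22581, E[X²]=12.1342; 3: μ=0.960784, E[X²]=2.807; 4: μ=4, E[X²]=18.
E[X] = 0.25·1 + 0.25·2.22581 + 0.25·0.960784 + 0.25·4 = 2.04665.
E[X²] = 0.25·3 + 0.25·12.1342 + 0.25·2.807 + 0.25·18 = 8.98531.
Var(X) = E[X²] − (E[X])² = 8.98531 − 4.18877 = 4.79654.

4.7965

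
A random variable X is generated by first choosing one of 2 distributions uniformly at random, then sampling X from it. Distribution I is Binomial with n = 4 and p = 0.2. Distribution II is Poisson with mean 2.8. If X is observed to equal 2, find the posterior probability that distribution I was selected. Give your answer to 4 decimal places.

0.3919

Likelihoods P(X=2 | ·): I: 0.1536; II: 0.238375.
Posterior ∝ prior × likelihood. Numerator for I: 0.5·0.1536 = 0.0768.
Normalizing constant: 0.5·0.1536 + 0.5·0.238375 = 0.195988.
P(I | observation) = 0.0768 / 0.195988 = 0.391861.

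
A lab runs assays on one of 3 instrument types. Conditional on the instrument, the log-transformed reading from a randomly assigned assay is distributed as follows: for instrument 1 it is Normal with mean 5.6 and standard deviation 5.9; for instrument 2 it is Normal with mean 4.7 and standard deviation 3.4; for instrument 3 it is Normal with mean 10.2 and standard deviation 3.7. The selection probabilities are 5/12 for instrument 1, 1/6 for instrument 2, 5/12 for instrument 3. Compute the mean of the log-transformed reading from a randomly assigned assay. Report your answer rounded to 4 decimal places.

7.3667

Component means — 1: 5.6; 2: 4.7; 3: 10.2.
E[X] = 0.416667·5.6 + 0.166667·4.7 + 0.416667·10.2 = 7.36667.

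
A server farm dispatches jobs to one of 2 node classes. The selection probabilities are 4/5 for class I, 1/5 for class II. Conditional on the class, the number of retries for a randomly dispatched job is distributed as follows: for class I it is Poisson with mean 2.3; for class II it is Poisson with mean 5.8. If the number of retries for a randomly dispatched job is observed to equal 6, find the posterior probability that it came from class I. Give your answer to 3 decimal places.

0.340

Likelihoods P(X=6 | ·): I: 0.0206138; II: 0.160076.
Posterior ∝ prior × likelihood. Numerator for I: 0.8·0.0206138 = 0.016491.
Normalizing constant: 0.8·0.0206138 + 0.2·0.160076 = 0.0485063.
P(I | observation) = 0.016491 / 0.0485063 = 0.339977.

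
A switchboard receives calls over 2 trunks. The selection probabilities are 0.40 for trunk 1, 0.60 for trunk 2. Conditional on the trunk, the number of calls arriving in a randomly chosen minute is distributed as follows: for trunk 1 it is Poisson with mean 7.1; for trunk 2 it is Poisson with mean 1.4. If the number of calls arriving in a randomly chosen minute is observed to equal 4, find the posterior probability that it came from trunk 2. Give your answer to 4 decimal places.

0.4040

Likelihoods P(X=4 | ·): 1: 0.0873638; 2: 0.039472.
Posterior ∝ prior × likelihood. Numerator for 2: 0.6·0.039472 = 0.0236832.
Normalizing constant: 0.4·0.0873638 + 0.6·0.039472 = 0.0586287.
P(2 | observation) = 0.0236832 / 0.0586287 = 0.403952.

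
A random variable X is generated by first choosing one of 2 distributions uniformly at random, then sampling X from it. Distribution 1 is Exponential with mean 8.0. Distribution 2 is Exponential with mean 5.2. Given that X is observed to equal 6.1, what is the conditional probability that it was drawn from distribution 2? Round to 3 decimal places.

0.505

Likelihoods f(6.1 | ·): 1: 0.0583123; 2: 0.0595026.
Posterior ∝ prior × likelihood. Numerator for 2: 0.5·0.0595026 = 0.0297513.
Normalizing constant: 0.5·0.0583123 + 0.5·0.0595026 = 0.0589075.
P(2 | observation) = 0.0297513 / 0.0589075 = 0.505051.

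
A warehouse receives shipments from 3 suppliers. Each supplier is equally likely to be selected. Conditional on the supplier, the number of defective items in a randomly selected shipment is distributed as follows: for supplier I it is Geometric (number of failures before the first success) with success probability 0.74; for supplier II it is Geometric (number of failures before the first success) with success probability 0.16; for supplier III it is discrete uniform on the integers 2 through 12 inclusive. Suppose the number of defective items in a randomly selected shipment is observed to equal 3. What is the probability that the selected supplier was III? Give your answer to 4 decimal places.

0.4574

Likelihoods P(X=3 | ·): I: 0.0130062; II: 0.0948326; III: 0.0909091.
Posterior ∝ prior × likelihood. Numerator for III: 0.333333·0.0909091 = 0.030303.
Normalizing constant: 0.333333·0.0130062 + 0.333333·0.0948326 + 0.333333·0.0909091 = 0.0662493.
P(III | observation) = 0.030303 / 0.0662493 = 0.457409.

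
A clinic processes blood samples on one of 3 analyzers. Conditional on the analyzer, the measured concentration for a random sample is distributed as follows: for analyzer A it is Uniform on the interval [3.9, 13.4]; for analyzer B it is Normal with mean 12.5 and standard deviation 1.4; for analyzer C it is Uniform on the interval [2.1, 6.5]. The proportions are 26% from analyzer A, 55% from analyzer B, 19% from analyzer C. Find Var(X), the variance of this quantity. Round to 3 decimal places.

13.421

Per component, A: μ=8.65, E[X²]=82.3433; B: μ=12.5, E[X²]=158.21; C: μ=4.3, E[X²]=20.1033.
E[X] = 0.26·8.65 + 0.55·12.5 + 0.19·4.3 = 9.941.
E[X²] = 0.26·82.3433 + 0.55·158.21 + 0.19·20.1033 = 112.244.
Var(X) = E[X²] − (E[X])² = 112.244 − 98.8235 = 13.4209.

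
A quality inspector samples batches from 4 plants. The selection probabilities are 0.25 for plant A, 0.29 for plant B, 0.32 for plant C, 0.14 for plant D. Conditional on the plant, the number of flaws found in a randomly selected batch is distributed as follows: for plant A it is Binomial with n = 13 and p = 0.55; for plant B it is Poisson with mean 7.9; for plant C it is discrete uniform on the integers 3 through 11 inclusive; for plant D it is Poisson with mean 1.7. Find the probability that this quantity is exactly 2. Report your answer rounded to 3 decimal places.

Conditional on each plant, P(X = 2): A: 0.00361541; B: 0.0115691; C: 0; D: 0.263978.
By total probability, P(X = 2) = 0.25·0.00361541 + 0.29·0.0115691 + 0.32·0 + 0.14·0.263978 = 0.0412158.

0.041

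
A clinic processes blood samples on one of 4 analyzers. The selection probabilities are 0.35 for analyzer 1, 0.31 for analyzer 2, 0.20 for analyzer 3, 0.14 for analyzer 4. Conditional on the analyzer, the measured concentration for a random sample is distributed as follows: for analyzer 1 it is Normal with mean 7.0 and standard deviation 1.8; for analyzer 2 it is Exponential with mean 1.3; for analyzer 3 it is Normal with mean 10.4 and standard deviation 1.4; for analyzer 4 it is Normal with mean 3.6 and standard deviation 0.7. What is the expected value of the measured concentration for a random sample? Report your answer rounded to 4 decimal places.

Component means — 1: 7; 2: 1.3; 3: 10.4; 4: 3.6.
E[X] = 0.35·7 + 0.31·1.3 + 0.2·10.4 + 0.14·3.6 = 5.437.

5.4370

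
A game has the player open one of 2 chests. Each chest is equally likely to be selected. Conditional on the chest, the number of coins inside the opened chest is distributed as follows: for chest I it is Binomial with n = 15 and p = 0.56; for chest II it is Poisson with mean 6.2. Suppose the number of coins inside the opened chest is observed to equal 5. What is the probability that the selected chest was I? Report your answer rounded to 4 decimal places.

Likelihoods P(X=5 | ·): I: 0.0449803; II: 0.154936.
Posterior ∝ prior × likelihood. Numerator for I: 0.5·0.0449803 = 0.0224901.
Normalizing constant: 0.5·0.0449803 + 0.5·0.154936 = 0.099958.
P(I | observation) = 0.0224901 / 0.099958 = 0.224996.

0.2250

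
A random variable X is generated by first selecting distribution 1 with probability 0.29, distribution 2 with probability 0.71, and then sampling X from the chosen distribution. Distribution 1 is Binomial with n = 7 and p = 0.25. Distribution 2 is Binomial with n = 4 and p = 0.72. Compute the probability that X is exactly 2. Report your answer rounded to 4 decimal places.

Conditional on each component, P(X = 2): 1: 0.311462; 2: 0.243855.
By total probability, P(X = 2) = 0.29·0.311462 + 0.71·0.243855 = 0.263461.

0.2635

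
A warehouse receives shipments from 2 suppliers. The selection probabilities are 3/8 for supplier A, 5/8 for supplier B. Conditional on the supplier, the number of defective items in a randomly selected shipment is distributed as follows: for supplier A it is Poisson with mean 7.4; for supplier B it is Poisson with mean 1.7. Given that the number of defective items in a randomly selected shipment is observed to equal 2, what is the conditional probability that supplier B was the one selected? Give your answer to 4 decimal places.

0.9634

Likelihoods P(X=2 | ·): A: 0.0167361; B: 0.263978.
Posterior ∝ prior × likelihood. Numerator for B: 0.625·0.263978 = 0.164986.
Normalizing constant: 0.375·0.0167361 + 0.625·0.263978 = 0.171262.
P(B | observation) = 0.164986 / 0.171262 = 0.963354.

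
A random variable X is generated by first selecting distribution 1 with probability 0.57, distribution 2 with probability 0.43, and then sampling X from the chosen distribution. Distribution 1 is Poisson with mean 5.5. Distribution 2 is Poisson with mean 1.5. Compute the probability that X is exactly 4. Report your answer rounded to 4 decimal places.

Conditional on each component, P(X = 4): 1: 0.155819; 2: 0.0470665.
By total probability, P(X = 4) = 0.57·0.155819 + 0.43·0.0470665 = 0.109055.

0.1091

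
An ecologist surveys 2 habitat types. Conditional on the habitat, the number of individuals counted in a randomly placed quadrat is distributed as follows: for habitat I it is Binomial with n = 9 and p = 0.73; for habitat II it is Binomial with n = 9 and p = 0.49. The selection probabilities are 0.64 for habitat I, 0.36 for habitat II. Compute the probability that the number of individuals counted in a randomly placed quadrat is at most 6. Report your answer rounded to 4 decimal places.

Conditional on each habitat, P(X ≤ 6): I: 0.455231; II: 0.919612.
By total probability, P(X ≤ 6) = 0.64·0.455231 + 0.36·0.919612 = 0.622408.

0.6224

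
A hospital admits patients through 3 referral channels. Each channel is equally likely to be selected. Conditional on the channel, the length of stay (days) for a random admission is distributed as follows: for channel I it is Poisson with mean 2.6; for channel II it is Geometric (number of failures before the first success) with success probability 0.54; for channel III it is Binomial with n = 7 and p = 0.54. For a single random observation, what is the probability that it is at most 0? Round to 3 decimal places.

Conditional on each channel, P(X ≤ 0): I: 0.0742736; II: 0.54; III: 0.00435818.
By total probability, P(X ≤ 0) = 0.333333·0.0742736 + 0.333333·0.54 + 0.333333·0.00435818 = 0.206211.

0.206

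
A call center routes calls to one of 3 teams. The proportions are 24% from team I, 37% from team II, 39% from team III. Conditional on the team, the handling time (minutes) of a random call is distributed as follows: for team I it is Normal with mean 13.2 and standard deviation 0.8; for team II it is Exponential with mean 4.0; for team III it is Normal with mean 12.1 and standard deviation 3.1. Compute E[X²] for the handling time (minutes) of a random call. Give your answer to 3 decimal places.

For each component E[X²] = Var + (mean)², giving I: 174.88; II: 32; III: 156.02.
Overall E[X²] = 0.24·174.88 + 0.37·32 + 0.39·156.02 = 114.659.

114.659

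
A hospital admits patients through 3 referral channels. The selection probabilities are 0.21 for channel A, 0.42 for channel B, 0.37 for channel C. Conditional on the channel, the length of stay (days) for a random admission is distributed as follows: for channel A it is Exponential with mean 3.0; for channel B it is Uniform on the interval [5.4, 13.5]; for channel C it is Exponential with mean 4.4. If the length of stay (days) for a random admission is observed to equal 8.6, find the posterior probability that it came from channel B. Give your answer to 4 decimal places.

Likelihoods f(8.6 | ·): A: 0.0189627; B: 0.123457; C: 0.0321884.
Posterior ∝ prior × likelihood. Numerator for B: 0.42·0.123457 = 0.0518519.
Normalizing constant: 0.21·0.0189627 + 0.42·0.123457 + 0.37·0.0321884 = 0.0677437.
P(B | observation) = 0.0518519 / 0.0677437 = 0.765412.

0.7654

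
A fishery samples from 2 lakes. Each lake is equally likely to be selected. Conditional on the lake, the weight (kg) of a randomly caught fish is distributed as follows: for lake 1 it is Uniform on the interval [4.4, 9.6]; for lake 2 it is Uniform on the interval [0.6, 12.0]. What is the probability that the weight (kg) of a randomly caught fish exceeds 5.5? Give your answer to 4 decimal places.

Conditional on each lake, P(X > 5.5): 1: 0.788462; 2: 0.570175.
By total probability, P(X > 5.5) = 0.5·0.788462 + 0.5·0.570175 = 0.679318.

0.6793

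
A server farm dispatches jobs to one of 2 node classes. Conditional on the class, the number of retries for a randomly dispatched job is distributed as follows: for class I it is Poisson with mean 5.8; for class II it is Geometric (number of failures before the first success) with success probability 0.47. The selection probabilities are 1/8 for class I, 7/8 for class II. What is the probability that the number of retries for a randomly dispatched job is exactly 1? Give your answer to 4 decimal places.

0.2202

Conditional on each class, P(X = 1): I: 0.0175598; II: 0.2491.
By total probability, P(X = 1) = 0.125·0.0175598 + 0.875·0.2491 = 0.220157.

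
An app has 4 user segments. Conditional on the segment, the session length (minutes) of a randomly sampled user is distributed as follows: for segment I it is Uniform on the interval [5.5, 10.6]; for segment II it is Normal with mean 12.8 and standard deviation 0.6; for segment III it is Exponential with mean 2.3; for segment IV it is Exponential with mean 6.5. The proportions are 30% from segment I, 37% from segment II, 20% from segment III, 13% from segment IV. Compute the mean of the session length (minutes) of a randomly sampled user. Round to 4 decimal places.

8.4560

Component means — I: 8.05; II: 12.8; III: 2.3; IV: 6.5.
E[X] = 0.3·8.05 + 0.37·12.8 + 0.2·2.3 + 0.13·6.5 = 8.456.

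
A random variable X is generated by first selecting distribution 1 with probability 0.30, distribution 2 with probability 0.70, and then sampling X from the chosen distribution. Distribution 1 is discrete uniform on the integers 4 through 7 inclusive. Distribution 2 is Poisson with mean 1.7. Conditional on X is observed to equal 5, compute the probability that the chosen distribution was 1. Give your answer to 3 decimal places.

Likelihoods P(X=5 | ·): 1: 0.25; 2: 0.0216154.
Posterior ∝ prior × likelihood. Numerator for 1: 0.3·0.25 = 0.075.
Normalizing constant: 0.3·0.25 + 0.7·0.0216154 = 0.0901308.
P(1 | observation) = 0.075 / 0.0901308 = 0.832124.

0.832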